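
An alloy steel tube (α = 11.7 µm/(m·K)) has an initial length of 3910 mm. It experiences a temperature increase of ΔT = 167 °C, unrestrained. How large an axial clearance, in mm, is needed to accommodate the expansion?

7.64 mm

ΔL = α·L₀·ΔT = 11.7×10⁻⁶ × 3910 mm × 167.0 K = 7.64 mm.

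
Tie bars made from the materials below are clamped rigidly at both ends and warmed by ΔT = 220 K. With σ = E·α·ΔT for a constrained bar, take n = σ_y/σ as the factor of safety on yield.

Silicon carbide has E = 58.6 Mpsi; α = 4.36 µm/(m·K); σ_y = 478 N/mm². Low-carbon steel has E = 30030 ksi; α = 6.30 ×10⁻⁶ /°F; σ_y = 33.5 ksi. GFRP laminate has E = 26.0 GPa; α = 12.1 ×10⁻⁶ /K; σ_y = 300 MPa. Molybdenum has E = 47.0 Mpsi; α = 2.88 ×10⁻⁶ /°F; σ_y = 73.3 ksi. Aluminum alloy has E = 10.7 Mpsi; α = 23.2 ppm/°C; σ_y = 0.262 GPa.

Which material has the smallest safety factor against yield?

low-carbon steel

Per material, after unit conversion:
  silicon carbide: E = 404.0, α = 4.36, σ_y = 478.0 → σ = 388 MPa, n = 1.23
  low-carbon steel: E = 207.0, α = 11.3, σ_y = 231.0 → σ = 517 MPa, n = 0.447
  GFRP laminate: E = 26.00, α = 12.1, σ_y = 300.0 → σ = 69.2 MPa, n = 4.33
  molybdenum: E = 324.1, α = 5.18, σ_y = 505.4 → σ = 370 MPa, n = 1.37
  aluminum alloy: E = 73.77, α = 23.2, σ_y = 262.0 → σ = 377 MPa, n = 0.696
Low-carbon steel has the lowest safety factor, n = 0.447.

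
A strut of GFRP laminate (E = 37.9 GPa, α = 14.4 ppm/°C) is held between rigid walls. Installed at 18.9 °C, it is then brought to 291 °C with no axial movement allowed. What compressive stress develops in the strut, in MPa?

ΔT = 272.1 K. Constrained thermal stress σ = E·α·ΔT = 37.90×10³ MPa × 14.4×10⁻⁶ × 272.1 = 149 MPa (compressive).

149 MPa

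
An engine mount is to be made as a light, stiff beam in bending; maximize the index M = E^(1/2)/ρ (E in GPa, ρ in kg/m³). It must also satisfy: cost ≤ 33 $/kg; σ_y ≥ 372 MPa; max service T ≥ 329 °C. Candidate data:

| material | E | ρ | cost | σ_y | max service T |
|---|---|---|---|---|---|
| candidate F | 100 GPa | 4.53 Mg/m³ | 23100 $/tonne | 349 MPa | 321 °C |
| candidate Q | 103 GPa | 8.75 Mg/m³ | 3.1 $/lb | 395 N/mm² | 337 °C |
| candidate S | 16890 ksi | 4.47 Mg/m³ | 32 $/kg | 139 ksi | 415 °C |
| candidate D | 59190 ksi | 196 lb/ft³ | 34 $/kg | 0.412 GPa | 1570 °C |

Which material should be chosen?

candidate S

Screen on constraints: cost ≤ 33 $/kg; σ_y ≥ 372 MPa; max service T ≥ 329 °C. Survivors: candidate Q, candidate S.
Normalizing units and computing the index:
  candidate Q: E = 103.0 GPa, ρ = 8750 kg/m³
  candidate S: E = 116.5 GPa, ρ = 4470 kg/m³
  candidate S: M = 2.41×10⁻³
  candidate Q: M = 1.16×10⁻³
The maximum is for candidate S.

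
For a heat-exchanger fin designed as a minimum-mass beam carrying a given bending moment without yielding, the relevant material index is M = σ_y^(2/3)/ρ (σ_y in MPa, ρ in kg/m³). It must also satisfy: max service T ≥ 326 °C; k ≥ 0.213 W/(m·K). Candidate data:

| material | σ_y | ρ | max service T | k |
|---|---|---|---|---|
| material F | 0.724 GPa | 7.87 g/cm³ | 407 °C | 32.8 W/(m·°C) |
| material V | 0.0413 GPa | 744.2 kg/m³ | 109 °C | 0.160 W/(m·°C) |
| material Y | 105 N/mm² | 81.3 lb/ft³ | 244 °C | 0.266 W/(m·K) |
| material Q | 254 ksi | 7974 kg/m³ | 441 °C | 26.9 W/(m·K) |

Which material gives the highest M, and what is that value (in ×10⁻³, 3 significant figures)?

material Q, M = 18.2×10⁻³

Screen on constraints: max service T ≥ 326 °C; k ≥ 0.213 W/(m·K). Survivors: material F, material Q.
After converting to SI:
  material F: σ_y = 724.0 MPa, ρ = 7870 kg/m³
  material Q: σ_y = 1751 MPa, ρ = 7974 kg/m³
  material Q: M = 18.2×10⁻³
  material F: M = 10.2×10⁻³
The maximum is for material Q.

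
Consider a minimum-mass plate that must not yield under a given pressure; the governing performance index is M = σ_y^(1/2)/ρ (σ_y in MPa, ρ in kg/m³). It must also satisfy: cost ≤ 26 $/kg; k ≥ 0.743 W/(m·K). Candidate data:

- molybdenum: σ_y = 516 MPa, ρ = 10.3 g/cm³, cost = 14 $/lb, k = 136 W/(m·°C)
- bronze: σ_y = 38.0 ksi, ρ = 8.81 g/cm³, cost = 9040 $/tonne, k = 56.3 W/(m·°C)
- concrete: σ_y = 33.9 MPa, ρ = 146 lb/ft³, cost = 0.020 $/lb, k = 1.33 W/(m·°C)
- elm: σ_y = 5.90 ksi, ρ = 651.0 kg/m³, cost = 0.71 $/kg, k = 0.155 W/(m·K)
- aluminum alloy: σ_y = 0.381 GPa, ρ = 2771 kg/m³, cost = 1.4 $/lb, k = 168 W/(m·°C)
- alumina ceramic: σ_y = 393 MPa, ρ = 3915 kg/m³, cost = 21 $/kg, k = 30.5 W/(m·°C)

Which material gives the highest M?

aluminum alloy

Screen on constraints: cost ≤ 26 $/kg; k ≥ 0.743 W/(m·K). Survivors: bronze, concrete, aluminum alloy, alumina ceramic.
Convert each candidate to consistent units, then evaluate M:
  bronze: σ_y = 262.0 MPa, ρ = 8810 kg/m³
  concrete: σ_y = 33.90 MPa, ρ = 2339 kg/m³
  aluminum alloy: σ_y = 381.0 MPa, ρ = 2771 kg/m³
  alumina ceramic: σ_y = 393.0 MPa, ρ = 3915 kg/m³
  aluminum alloy: M = 7.04×10⁻³
  alumina ceramic: M = 5.06×10⁻³
  concrete: M = 2.49×10⁻³
  bronze: M = 1.84×10⁻³
The maximum is for aluminum alloy.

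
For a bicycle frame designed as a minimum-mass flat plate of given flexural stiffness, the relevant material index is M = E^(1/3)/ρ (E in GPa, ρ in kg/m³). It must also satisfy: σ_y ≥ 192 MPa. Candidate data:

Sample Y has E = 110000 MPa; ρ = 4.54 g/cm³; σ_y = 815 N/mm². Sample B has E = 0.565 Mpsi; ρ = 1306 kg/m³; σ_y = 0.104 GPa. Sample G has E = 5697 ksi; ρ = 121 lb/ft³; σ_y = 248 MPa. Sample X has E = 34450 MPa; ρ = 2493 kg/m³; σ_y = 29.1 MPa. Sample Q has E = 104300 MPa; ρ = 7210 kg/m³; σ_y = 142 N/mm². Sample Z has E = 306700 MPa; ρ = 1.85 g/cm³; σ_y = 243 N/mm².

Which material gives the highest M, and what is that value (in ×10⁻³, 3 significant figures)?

Screen on constraints: σ_y ≥ 192 MPa. Survivors: sample Y, sample G, sample Z.
In SI units:
  sample Y: E = 110.0 GPa, ρ = 4540 kg/m³
  sample G: E = 39.28 GPa, ρ = 1938 kg/m³
  sample Z: E = 306.7 GPa, ρ = 1850 kg/m³
  sample Z: M = 3.65×10⁻³
  sample G: M = 1.75×10⁻³
  sample Y: M = 1.06×10⁻³
Sample Z ranks first.

sample Z, M = 3.65×10⁻³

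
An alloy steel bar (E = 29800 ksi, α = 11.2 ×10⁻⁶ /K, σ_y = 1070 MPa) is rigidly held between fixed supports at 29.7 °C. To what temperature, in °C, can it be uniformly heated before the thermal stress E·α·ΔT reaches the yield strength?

495 °C

E = 29800 ksi = 205.5 GPa.
E·α·ΔT = 1070 MPa ⇒ ΔT = 1070 / (205.5×10³ × 11.2×10⁻⁶) = 465.0 K.
T = 29.7 + 465.0 = 494.7 °C.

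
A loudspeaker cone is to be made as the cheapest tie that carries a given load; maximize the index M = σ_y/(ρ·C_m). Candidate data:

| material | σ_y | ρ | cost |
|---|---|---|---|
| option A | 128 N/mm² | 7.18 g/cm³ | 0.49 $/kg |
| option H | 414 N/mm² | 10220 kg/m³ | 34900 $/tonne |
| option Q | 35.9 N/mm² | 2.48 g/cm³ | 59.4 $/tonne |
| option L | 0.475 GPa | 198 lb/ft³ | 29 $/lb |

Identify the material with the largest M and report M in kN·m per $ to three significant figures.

Putting every candidate on a common basis:
  option A: σ_y = 128.0 MPa, ρ = 7180 kg/m³, cost = 0.4900 $/kg
  option H: σ_y = 414.0 MPa, ρ = 10220 kg/m³, cost = 34.90 $/kg
  option Q: σ_y = 35.90 MPa, ρ = 2480 kg/m³, cost = 0.05940 $/kg
  option L: σ_y = 475.0 MPa, ρ = 3172 kg/m³, cost = 63.93 $/kg
  option Q: M = 244 kN·m per $
  option A: M = 36.4 kN·m per $
  option L: M = 2.34 kN·m per $
  option H: M = 1.16 kN·m per $
Option Q has the largest M.

option Q, M = 244 kN·m per $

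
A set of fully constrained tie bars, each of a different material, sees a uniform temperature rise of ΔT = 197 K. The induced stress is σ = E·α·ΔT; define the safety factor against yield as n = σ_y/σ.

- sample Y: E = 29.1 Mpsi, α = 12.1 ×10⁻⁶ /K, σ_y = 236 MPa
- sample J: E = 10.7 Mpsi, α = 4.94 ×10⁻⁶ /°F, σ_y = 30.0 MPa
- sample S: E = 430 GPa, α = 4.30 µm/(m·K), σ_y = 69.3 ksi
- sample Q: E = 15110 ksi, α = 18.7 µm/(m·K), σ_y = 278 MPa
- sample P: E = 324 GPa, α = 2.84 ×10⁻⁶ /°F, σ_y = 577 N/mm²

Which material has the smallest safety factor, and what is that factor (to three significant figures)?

sample J, n = 0.232

Converting E to GPa, α to ×10⁻⁶/K, σ_y to MPa, then σ and n for each:
  sample Y: E = 200.6, α = 12.1, σ_y = 236.0 → σ = 478 MPa, n = 0.493
  sample J: E = 73.77, α = 8.89, σ_y = 30.00 → σ = 129 MPa, n = 0.232
  sample S: E = 430.0, α = 4.30, σ_y = 477.8 → σ = 364 MPa, n = 1.31
  sample Q: E = 104.2, α = 18.7, σ_y = 278.0 → σ = 384 MPa, n = 0.724
  sample P: E = 324.0, α = 5.11, σ_y = 577.0 → σ = 326 MPa, n = 1.77
Sample J has the lowest safety factor, n = 0.232.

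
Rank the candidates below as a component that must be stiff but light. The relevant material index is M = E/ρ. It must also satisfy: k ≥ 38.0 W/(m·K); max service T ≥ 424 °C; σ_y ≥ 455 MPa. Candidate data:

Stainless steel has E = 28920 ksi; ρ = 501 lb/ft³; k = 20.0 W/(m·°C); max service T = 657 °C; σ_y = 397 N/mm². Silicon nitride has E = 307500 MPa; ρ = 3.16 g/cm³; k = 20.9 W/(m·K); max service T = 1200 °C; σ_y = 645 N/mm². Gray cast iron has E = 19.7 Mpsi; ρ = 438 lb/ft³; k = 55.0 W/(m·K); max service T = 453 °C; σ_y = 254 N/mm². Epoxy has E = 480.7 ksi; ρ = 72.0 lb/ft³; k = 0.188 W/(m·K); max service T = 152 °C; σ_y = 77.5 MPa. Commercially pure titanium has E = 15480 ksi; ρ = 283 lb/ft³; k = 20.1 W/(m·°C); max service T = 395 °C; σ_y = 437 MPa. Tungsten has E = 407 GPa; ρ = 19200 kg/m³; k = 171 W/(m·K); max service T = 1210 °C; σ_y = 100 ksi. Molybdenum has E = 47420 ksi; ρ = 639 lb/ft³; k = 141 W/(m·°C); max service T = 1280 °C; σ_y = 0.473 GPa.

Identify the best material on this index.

molybdenum

Screen on constraints: k ≥ 38.0 W/(m·K); max service T ≥ 424 °C; σ_y ≥ 455 MPa. Survivors: tungsten, molybdenum.
In SI units:
  tungsten: E = 407.0 GPa, ρ = 19200 kg/m³
  molybdenum: E = 326.9 GPa, ρ = 10240 kg/m³
  molybdenum: M = 31.9 MN·m/kg
  tungsten: M = 21.2 MN·m/kg
The maximum is for molybdenum.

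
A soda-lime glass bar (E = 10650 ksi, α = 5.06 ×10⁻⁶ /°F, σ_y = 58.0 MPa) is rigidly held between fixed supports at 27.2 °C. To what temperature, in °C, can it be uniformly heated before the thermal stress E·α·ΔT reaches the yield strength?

114 °C

E = 10650 ksi = 73.43 GPa.
α = 5.06×10⁻⁶/°F × 9/5 = 9.11×10⁻⁶/K.
E·α·ΔT = 58.00 MPa ⇒ ΔT = 58.00 / (73.43×10³ × 9.11×10⁻⁶) = 86.72 K.
T = 27.2 + 86.72 = 113.9 °C.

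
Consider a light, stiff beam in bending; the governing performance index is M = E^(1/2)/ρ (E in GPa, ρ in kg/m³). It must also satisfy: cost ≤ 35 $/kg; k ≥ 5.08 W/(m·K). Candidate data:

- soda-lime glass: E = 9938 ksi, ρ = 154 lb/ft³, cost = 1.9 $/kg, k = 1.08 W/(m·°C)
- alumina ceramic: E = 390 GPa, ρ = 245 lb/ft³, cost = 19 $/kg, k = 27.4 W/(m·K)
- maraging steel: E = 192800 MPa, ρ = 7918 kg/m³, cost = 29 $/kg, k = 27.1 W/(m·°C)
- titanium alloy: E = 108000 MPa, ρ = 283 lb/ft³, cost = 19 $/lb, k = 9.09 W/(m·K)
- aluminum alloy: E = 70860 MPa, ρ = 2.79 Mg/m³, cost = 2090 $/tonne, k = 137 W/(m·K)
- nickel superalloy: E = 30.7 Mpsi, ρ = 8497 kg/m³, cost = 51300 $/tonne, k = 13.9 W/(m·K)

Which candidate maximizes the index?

alumina ceramic

Screen on constraints: cost ≤ 35 $/kg; k ≥ 5.08 W/(m·K). Survivors: alumina ceramic, maraging steel, aluminum alloy.
Normalizing units and computing the index:
  alumina ceramic: E = 390.0 GPa, ρ = 3925 kg/m³
  maraging steel: E = 192.8 GPa, ρ = 7918 kg/m³
  aluminum alloy: E = 70.86 GPa, ρ = 2790 kg/m³
  alumina ceramic: M = 5.03×10⁻³
  aluminum alloy: M = 3.02×10⁻³
  maraging steel: M = 1.75×10⁻³
Alumina ceramic ranks first.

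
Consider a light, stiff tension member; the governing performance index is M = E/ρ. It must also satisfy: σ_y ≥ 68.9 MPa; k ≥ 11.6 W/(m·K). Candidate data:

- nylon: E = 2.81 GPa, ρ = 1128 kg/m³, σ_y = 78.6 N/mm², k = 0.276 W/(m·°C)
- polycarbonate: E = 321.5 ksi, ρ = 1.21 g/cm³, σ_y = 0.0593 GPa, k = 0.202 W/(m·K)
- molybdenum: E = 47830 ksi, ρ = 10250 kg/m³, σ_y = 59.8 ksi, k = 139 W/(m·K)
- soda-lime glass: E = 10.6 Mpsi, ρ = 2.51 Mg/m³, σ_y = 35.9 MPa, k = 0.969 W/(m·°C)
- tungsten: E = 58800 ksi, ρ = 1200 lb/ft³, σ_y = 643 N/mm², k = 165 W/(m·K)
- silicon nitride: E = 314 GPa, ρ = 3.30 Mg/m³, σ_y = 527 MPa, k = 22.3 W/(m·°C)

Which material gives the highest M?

silicon nitride

Screen on constraints: σ_y ≥ 68.9 MPa; k ≥ 11.6 W/(m·K). Survivors: molybdenum, tungsten, silicon nitride.
Putting every candidate on a common basis:
  molybdenum: E = 329.8 GPa, ρ = 10250 kg/m³
  tungsten: E = 405.4 GPa, ρ = 19220 kg/m³
  silicon nitride: E = 314.0 GPa, ρ = 3300 kg/m³
  silicon nitride: M = 95.2 MN·m/kg
  molybdenum: M = 32.2 MN·m/kg
  tungsten: M = 21.1 MN·m/kg
Silicon nitride has the largest M.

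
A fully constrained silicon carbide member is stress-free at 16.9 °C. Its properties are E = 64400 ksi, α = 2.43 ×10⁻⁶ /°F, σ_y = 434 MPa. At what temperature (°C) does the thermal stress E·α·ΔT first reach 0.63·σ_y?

E = 64400 ksi = 444.0 GPa.
α = 2.43×10⁻⁶/°F × 9/5 = 4.37×10⁻⁶/K.
E·α·ΔT = 273.4 MPa ⇒ ΔT = 273.4 / (444.0×10³ × 4.37×10⁻⁶) = 140.8 K.
T = 16.9 + 140.8 = 157.7 °C.

158 °C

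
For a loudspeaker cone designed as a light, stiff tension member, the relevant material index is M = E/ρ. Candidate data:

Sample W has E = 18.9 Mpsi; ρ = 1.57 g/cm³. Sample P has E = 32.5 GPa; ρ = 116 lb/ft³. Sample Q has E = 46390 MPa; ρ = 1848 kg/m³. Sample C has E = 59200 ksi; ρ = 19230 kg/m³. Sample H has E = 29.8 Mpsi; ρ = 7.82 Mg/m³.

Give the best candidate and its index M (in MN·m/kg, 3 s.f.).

Convert each candidate to consistent units, then evaluate M:
  sample W: E = 130.3 GPa, ρ = 1570 kg/m³
  sample P: E = 32.50 GPa, ρ = 1858 kg/m³
  sample Q: E = 46.39 GPa, ρ = 1848 kg/m³
  sample C: E = 408.2 GPa, ρ = 19230 kg/m³
  sample H: E = 205.5 GPa, ρ = 7820 kg/m³
  sample W: M = 83.0 MN·m/kg
  sample H: M = 26.3 MN·m/kg
  sample Q: M = 25.1 MN·m/kg
  sample C: M = 21.2 MN·m/kg
  sample P: M = 17.5 MN·m/kg
Sample W ranks first.

sample W, M = 83.0 MN·m/kg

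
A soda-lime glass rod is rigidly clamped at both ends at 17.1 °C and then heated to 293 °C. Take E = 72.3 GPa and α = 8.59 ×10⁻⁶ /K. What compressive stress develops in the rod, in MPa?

ΔT = 275.9 K. Constrained thermal stress σ = E·α·ΔT = 72.30×10³ MPa × 8.59×10⁻⁶ × 275.9 = 171 MPa (compressive).

171 MPa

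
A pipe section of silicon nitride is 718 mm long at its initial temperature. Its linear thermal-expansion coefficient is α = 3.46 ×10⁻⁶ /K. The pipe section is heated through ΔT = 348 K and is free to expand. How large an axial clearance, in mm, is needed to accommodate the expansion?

0.865 mm

ΔL = α·L₀·ΔT = 3.46×10⁻⁶ × 718 mm × 348.0 K = 0.865 mm.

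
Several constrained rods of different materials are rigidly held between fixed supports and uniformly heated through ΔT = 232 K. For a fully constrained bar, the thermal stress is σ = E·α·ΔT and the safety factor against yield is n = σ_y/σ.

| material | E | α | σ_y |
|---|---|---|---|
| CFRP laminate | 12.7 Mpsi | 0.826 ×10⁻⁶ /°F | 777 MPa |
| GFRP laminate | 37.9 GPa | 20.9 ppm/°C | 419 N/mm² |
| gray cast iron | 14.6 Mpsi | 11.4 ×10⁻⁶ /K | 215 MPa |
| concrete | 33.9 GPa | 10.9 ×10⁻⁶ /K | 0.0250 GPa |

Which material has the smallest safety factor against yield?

Converting E to GPa, α to ×10⁻⁶/K, σ_y to MPa, then σ and n for each:
  CFRP laminate: E = 87.56, α = 1.49, σ_y = 777.0 → σ = 30.2 MPa, n = 25.7
  GFRP laminate: E = 37.90, α = 20.9, σ_y = 419.0 → σ = 184 MPa, n = 2.28
  gray cast iron: E = 100.7, α = 11.4, σ_y = 215.0 → σ = 266 MPa, n = 0.808
  concrete: E = 33.90, α = 10.9, σ_y = 25.00 → σ = 85.7 MPa, n = 0.292
Concrete has the lowest safety factor, n = 0.292.

concrete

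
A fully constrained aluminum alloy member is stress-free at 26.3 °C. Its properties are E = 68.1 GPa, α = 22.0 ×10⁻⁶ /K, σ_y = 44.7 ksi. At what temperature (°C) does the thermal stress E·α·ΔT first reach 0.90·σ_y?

σ_y = 44.7 ksi = 308.2 MPa.
E·α·ΔT = 277.4 MPa ⇒ ΔT = 277.4 / (68.10×10³ × 22.0×10⁻⁶) = 185.1 K.
T = 26.3 + 185.1 = 211.4 °C.

211 °C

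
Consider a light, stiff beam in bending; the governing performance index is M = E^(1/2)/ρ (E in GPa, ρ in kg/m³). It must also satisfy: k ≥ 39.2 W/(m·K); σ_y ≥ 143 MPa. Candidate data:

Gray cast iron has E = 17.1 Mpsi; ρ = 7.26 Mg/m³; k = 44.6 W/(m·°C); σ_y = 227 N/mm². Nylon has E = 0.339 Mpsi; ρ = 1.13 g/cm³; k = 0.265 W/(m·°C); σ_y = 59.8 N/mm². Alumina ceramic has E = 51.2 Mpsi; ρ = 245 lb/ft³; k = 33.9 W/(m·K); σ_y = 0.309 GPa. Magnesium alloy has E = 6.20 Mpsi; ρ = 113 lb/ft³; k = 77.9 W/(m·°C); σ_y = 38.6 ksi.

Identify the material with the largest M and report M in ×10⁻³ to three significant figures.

magnesium alloy, M = 3.61×10⁻³

Screen on constraints: k ≥ 39.2 W/(m·K); σ_y ≥ 143 MPa. Survivors: gray cast iron, magnesium alloy.
Putting every candidate on a common basis:
  gray cast iron: E = 117.9 GPa, ρ = 7260 kg/m³
  magnesium alloy: E = 42.75 GPa, ρ = 1810 kg/m³
  magnesium alloy: M = 3.61×10⁻³
  gray cast iron: M = 1.50×10⁻³
Magnesium alloy has the largest M.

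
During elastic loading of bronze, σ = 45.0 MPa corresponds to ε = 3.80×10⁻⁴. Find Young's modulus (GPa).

E = σ/ε = 45.0 MPa / 3.80×10⁻⁴ = 118400 MPa = 118 GPa.

118 GPa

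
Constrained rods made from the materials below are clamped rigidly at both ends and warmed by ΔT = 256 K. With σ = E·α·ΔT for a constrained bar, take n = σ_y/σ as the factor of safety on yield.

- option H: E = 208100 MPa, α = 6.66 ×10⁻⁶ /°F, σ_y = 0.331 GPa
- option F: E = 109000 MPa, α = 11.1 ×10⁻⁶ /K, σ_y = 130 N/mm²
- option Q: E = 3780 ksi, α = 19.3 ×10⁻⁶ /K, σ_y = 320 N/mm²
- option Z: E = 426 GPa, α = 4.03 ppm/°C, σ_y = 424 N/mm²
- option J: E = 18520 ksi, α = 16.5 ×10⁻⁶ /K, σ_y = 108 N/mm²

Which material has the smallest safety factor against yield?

option J

Converting E to GPa, α to ×10⁻⁶/K, σ_y to MPa, then σ and n for each:
  option H: E = 208.1, α = 12.0, σ_y = 331.0 → σ = 639 MPa, n = 0.518
  option F: E = 109.0, α = 11.1, σ_y = 130.0 → σ = 310 MPa, n = 0.420
  option Q: E = 26.06, α = 19.3, σ_y = 320.0 → σ = 129 MPa, n = 2.49
  option Z: E = 426.0, α = 4.03, σ_y = 424.0 → σ = 439 MPa, n = 0.965
  option J: E = 127.7, α = 16.5, σ_y = 108.0 → σ = 539 MPa, n = 0.200
Option J has the lowest safety factor, n = 0.200.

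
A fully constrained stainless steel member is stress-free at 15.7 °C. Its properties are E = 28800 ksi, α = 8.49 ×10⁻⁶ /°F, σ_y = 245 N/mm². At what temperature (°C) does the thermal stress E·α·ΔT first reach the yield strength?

96.4 °C

E = 28800 ksi = 198.6 GPa.
α = 8.49×10⁻⁶/°F × 9/5 = 15.3×10⁻⁶/K.
σ_y = 245 N/mm² = 245.0 MPa.
E·α·ΔT = 245.0 MPa ⇒ ΔT = 245.0 / (198.6×10³ × 15.3×10⁻⁶) = 80.74 K.
T = 15.7 + 80.74 = 96.44 °C.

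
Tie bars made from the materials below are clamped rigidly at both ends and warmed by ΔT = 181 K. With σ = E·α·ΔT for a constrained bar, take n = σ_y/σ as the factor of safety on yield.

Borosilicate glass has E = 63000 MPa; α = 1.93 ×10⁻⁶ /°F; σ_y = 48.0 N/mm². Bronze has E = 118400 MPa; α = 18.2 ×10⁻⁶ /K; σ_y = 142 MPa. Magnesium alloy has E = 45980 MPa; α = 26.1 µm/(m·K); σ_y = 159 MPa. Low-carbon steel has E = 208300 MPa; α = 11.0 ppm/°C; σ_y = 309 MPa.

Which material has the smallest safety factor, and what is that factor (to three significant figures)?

Converting E to GPa, α to ×10⁻⁶/K, σ_y to MPa, then σ and n for each:
  borosilicate glass: E = 63.00, α = 3.47, σ_y = 48.00 → σ = 39.6 MPa, n = 1.21
  bronze: E = 118.4, α = 18.2, σ_y = 142.0 → σ = 390 MPa, n = 0.364
  magnesium alloy: E = 45.98, α = 26.1, σ_y = 159.0 → σ = 217 MPa, n = 0.732
  low-carbon steel: E = 208.3, α = 11.0, σ_y = 309.0 → σ = 415 MPa, n = 0.745
Bronze has the lowest safety factor, n = 0.364.

bronze, n = 0.364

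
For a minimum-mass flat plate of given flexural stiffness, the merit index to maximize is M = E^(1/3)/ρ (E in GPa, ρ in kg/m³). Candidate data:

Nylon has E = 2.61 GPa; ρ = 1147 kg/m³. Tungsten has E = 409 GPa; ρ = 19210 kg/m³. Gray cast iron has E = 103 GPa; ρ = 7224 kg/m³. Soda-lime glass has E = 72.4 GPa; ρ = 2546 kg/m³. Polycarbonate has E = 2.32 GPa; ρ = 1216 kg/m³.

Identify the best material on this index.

Evaluate M for each candidate:
  soda-lime glass: M = 1.64×10⁻³
  nylon: M = 1.20×10⁻³
  polycarbonate: M = 1.09×10⁻³
  gray cast iron: M = 0.649×10⁻³
  tungsten: M = 0.386×10⁻³
Highest index: soda-lime glass.

soda-lime glass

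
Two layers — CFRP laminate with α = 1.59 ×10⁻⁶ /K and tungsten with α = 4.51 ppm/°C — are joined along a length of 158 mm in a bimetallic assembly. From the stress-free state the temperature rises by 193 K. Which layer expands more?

tungsten

α(CFRP laminate) = 1.59×10⁻⁶/K vs α(tungsten) = 4.51×10⁻⁶/K.
Higher α expands more for the same ΔT: tungsten.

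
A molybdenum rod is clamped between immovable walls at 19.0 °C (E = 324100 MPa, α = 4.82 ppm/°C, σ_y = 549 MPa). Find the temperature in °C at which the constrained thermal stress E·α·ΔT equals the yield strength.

E = 324100 MPa = 324.1 GPa.
E·α·ΔT = 549.0 MPa ⇒ ΔT = 549.0 / (324.1×10³ × 4.82×10⁻⁶) = 351.4 K.
T = 19.0 + 351.4 = 370.4 °C.

370 °C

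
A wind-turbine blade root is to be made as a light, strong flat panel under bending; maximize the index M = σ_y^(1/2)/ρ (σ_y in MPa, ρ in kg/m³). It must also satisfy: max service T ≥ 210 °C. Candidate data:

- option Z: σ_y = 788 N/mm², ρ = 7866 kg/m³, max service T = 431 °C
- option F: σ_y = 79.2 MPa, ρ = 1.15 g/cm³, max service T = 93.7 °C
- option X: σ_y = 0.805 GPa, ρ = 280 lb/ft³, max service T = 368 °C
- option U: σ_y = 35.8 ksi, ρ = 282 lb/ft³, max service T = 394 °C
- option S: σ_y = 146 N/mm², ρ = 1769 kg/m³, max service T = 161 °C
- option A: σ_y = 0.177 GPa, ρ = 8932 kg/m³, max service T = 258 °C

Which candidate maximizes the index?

option X

Screen on constraints: max service T ≥ 210 °C. Survivors: option Z, option X, option U, option A.
Convert each candidate to consistent units, then evaluate M:
  option Z: σ_y = 788.0 MPa, ρ = 7866 kg/m³
  option X: σ_y = 805.0 MPa, ρ = 4485 kg/m³
  option U: σ_y = 246.8 MPa, ρ = 4517 kg/m³
  option A: σ_y = 177.0 MPa, ρ = 8932 kg/m³
  option X: M = 6.33×10⁻³
  option Z: M = 3.57×10⁻³
  option U: M = 3.48×10⁻³
  option A: M = 1.49×10⁻³
Option X ranks first.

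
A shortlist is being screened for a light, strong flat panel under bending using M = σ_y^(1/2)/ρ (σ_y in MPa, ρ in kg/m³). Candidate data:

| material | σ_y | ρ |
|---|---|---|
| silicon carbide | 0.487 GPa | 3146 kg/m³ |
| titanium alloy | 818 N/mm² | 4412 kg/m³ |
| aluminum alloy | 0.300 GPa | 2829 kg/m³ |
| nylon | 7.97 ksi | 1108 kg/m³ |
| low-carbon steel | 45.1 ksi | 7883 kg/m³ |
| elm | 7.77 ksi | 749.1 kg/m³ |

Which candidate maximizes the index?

elm

In SI units:
  silicon carbide: σ_y = 487.0 MPa, ρ = 3146 kg/m³
  titanium alloy: σ_y = 818.0 MPa, ρ = 4412 kg/m³
  aluminum alloy: σ_y = 300.0 MPa, ρ = 2829 kg/m³
  nylon: σ_y = 54.95 MPa, ρ = 1108 kg/m³
  low-carbon steel: σ_y = 311.0 MPa, ρ = 7883 kg/m³
  elm: σ_y = 53.57 MPa, ρ = 749.1 kg/m³
  elm: M = 9.77×10⁻³
  silicon carbide: M = 7.01×10⁻³
  nylon: M = 6.69×10⁻³
  titanium alloy: M = 6.48×10⁻³
  aluminum alloy: M = 6.12×10⁻³
  low-carbon steel: M = 2.24×10⁻³
Elm has the largest M.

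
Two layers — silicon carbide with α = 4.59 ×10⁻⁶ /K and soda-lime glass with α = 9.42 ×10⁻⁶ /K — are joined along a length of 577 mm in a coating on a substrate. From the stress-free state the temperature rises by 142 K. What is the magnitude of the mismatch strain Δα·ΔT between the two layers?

6.86×10⁻⁴

Δα = |4.59 − 9.42|×10⁻⁶/K = 4.83×10⁻⁶/K.
Mismatch strain = Δα·ΔT = 4.83×10⁻⁶ × 142.0 = 6.86×10⁻⁴.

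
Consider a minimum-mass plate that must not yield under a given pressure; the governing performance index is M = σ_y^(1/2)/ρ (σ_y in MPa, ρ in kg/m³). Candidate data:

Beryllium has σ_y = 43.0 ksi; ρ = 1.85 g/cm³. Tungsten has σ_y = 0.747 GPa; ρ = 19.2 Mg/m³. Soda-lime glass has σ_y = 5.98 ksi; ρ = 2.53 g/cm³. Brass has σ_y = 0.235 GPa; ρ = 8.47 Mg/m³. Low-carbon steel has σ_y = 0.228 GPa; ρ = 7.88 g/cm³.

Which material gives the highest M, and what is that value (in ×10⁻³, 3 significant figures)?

beryllium, M = 9.31×10⁻³

Putting every candidate on a common basis:
  beryllium: σ_y = 296.5 MPa, ρ = 1850 kg/m³
  tungsten: σ_y = 747.0 MPa, ρ = 19200 kg/m³
  soda-lime glass: σ_y = 41.23 MPa, ρ = 2530 kg/m³
  brass: σ_y = 235.0 MPa, ρ = 8470 kg/m³
  low-carbon steel: σ_y = 228.0 MPa, ρ = 7880 kg/m³
  beryllium: M = 9.31×10⁻³
  soda-lime glass: M = 2.54×10⁻³
  low-carbon steel: M = 1.92×10⁻³
  brass: M = 1.81×10⁻³
  tungsten: M = 1.42×10⁻³
Beryllium ranks first.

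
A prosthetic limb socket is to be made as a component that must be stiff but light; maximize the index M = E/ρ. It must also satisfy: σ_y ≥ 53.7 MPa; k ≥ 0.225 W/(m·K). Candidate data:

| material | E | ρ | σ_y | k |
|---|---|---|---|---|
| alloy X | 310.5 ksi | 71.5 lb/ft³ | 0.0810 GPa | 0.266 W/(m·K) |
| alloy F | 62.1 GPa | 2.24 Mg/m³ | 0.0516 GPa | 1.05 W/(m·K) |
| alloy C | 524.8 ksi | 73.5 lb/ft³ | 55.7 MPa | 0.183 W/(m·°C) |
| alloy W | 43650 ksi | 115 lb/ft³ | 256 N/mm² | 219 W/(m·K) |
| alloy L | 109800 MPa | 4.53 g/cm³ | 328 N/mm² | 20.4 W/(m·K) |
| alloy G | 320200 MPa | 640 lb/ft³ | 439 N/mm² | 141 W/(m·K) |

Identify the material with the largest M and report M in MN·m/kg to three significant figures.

alloy W, M = 163 MN·m/kg

Screen on constraints: σ_y ≥ 53.7 MPa; k ≥ 0.225 W/(m·K). Survivors: alloy X, alloy W, alloy L, alloy G.
Normalizing units and computing the index:
  alloy X: E = 2.141 GPa, ρ = 1145 kg/m³
  alloy W: E = 301.0 GPa, ρ = 1842 kg/m³
  alloy L: E = 109.8 GPa, ρ = 4530 kg/m³
  alloy G: E = 320.2 GPa, ρ = 10250 kg/m³
  alloy W: M = 163 MN·m/kg
  alloy G: M = 31.2 MN·m/kg
  alloy L: M = 24.2 MN·m/kg
  alloy X: M = 1.87 MN·m/kg
The maximum is for alloy W.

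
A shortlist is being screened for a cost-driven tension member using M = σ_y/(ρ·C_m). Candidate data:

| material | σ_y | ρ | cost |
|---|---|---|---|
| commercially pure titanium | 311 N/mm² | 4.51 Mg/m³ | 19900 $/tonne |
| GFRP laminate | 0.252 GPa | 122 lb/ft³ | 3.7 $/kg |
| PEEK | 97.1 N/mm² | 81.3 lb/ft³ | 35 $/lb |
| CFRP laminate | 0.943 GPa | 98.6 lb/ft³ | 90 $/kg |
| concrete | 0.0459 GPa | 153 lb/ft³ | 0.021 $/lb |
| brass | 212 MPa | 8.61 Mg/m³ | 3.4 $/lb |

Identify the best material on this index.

concrete

Normalizing units and computing the index:
  commercially pure titanium: σ_y = 311.0 MPa, ρ = 4510 kg/m³, cost = 19.90 $/kg
  GFRP laminate: σ_y = 252.0 MPa, ρ = 1954 kg/m³, cost = 3.700 $/kg
  PEEK: σ_y = 97.10 MPa, ρ = 1302 kg/m³, cost = 77.16 $/kg
  CFRP laminate: σ_y = 943.0 MPa, ρ = 1579 kg/m³, cost = 90.00 $/kg
  concrete: σ_y = 45.90 MPa, ρ = 2451 kg/m³, cost = 0.04630 $/kg
  brass: σ_y = 212.0 MPa, ρ = 8610 kg/m³, cost = 7.496 $/kg
  concrete: M = 405 kN·m per $
  GFRP laminate: M = 34.9 kN·m per $
  CFRP laminate: M = 6.63 kN·m per $
  commercially pure titanium: M = 3.47 kN·m per $
  brass: M = 3.28 kN·m per $
  PEEK: M = 0.966 kN·m per $
Concrete has the largest M.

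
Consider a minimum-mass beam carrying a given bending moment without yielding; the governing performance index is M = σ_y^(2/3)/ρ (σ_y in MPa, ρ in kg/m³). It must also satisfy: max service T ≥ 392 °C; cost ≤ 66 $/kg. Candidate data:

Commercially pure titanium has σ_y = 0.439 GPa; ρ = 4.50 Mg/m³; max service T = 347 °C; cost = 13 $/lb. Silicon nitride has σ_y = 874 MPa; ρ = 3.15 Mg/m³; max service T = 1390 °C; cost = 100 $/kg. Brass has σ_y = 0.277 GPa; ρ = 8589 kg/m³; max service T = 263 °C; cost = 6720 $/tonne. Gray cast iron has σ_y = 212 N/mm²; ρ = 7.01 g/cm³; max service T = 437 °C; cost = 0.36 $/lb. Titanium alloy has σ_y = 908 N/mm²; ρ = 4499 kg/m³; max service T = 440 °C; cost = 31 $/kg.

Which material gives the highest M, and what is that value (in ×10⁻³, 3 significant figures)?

titanium alloy, M = 20.8×10⁻³

Screen on constraints: max service T ≥ 392 °C; cost ≤ 66 $/kg. Survivors: gray cast iron, titanium alloy.
After converting to SI:
  gray cast iron: σ_y = 212.0 MPa, ρ = 7010 kg/m³
  titanium alloy: σ_y = 908.0 MPa, ρ = 4499 kg/m³
  titanium alloy: M = 20.8×10⁻³
  gray cast iron: M = 5.07×10⁻³
Titanium alloy ranks first.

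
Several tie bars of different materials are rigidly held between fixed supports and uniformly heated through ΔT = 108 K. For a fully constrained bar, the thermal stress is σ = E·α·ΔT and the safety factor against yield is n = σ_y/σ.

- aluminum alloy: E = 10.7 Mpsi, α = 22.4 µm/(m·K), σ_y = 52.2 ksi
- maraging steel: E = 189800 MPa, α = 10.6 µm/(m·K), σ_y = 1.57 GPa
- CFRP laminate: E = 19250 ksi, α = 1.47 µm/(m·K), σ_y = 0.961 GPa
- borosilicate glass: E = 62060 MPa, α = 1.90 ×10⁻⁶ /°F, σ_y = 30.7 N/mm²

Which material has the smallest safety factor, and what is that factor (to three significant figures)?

borosilicate glass, n = 1.34

In consistent units (E in GPa, α in ×10⁻⁶/K, σ_y in MPa):
  aluminum alloy: E = 73.77, α = 22.4, σ_y = 359.9 → σ = 178 MPa, n = 2.02
  maraging steel: E = 189.8, α = 10.6, σ_y = 1570 → σ = 217 MPa, n = 7.23
  CFRP laminate: E = 132.7, α = 1.47, σ_y = 961.0 → σ = 21.1 MPa, n = 45.6
  borosilicate glass: E = 62.06, α = 3.42, σ_y = 30.70 → σ = 22.9 MPa, n = 1.34
The minimum is borosilicate glass at n = 1.34.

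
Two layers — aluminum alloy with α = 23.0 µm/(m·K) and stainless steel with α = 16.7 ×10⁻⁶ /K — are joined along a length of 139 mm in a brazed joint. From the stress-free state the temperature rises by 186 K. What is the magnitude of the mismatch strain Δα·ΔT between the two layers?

Δα = |23.0 − 16.7|×10⁻⁶/K = 6.30×10⁻⁶/K.
Mismatch strain = Δα·ΔT = 6.30×10⁻⁶ × 186.0 = 1.17×10⁻³.

1.17×10⁻³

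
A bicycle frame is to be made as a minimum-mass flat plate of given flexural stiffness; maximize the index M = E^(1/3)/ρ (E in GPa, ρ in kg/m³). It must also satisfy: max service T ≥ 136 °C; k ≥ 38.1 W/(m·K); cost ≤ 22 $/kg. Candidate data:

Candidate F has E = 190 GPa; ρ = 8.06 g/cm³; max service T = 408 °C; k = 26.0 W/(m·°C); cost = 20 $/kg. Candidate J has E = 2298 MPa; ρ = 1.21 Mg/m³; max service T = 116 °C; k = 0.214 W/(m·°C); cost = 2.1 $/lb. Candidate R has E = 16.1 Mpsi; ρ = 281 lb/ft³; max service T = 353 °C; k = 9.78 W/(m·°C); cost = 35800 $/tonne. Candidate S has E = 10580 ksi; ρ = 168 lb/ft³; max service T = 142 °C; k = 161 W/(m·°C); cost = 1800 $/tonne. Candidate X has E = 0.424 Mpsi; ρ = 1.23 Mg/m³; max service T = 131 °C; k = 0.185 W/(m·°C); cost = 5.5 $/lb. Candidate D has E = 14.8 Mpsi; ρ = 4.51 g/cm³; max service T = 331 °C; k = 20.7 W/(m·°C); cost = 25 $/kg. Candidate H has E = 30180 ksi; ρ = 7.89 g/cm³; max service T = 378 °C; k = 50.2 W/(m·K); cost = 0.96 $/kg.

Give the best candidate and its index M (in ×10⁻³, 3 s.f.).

Screen on constraints: max service T ≥ 136 °C; k ≥ 38.1 W/(m·K); cost ≤ 22 $/kg. Survivors: candidate S, candidate H.
After converting to SI:
  candidate S: E = 72.95 GPa, ρ = 2691 kg/m³
  candidate H: E = 208.1 GPa, ρ = 7890 kg/m³
  candidate S: M = 1.55×10⁻³
  candidate H: M = 0.751×10⁻³
The maximum is for candidate S.

candidate S, M = 1.55×10⁻³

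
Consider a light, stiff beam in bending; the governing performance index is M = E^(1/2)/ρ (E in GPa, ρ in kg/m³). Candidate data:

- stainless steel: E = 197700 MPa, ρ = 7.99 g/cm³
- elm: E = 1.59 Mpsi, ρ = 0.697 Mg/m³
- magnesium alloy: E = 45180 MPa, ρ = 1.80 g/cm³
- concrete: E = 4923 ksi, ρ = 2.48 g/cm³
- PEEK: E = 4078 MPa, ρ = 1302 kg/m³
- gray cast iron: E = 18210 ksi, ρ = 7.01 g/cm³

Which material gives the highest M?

elm

Convert each candidate to consistent units, then evaluate M:
  stainless steel: E = 197.7 GPa, ρ = 7990 kg/m³
  elm: E = 10.96 GPa, ρ = 697.0 kg/m³
  magnesium alloy: E = 45.18 GPa, ρ = 1800 kg/m³
  concrete: E = 33.94 GPa, ρ = 2480 kg/m³
  PEEK: E = 4.078 GPa, ρ = 1302 kg/m³
  gray cast iron: E = 125.6 GPa, ρ = 7010 kg/m³
  elm: M = 4.75×10⁻³
  magnesium alloy: M = 3.73×10⁻³
  concrete: M = 2.35×10⁻³
  stainless steel: M = 1.76×10⁻³
  gray cast iron: M = 1.60×10⁻³
  PEEK: M = 1.55×10⁻³
Elm ranks first.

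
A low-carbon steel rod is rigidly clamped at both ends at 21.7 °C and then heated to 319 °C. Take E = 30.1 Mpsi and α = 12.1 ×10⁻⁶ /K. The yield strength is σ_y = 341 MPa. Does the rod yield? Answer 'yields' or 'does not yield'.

E = 30.1 Mpsi = 207.5 GPa.
ΔT = 297.3 K. Constrained thermal stress σ = E·α·ΔT = 207.5×10³ MPa × 12.1×10⁻⁶ × 297.3 = 747 MPa (compressive).
Compare to σ_y = 341 MPa: σ ≥ σ_y, so it yields.

yields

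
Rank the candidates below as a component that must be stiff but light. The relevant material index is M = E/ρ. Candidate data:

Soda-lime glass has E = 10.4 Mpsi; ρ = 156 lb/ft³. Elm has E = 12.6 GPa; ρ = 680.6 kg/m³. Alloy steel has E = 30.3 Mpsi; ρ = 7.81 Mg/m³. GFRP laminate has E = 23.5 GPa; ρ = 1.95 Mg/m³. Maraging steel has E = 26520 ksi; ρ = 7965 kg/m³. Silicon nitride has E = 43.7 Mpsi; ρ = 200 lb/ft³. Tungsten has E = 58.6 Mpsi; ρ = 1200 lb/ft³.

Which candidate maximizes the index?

silicon nitride

Convert each candidate to consistent units, then evaluate M:
  soda-lime glass: E = 71.71 GPa, ρ = 2499 kg/m³
  elm: E = 12.60 GPa, ρ = 680.6 kg/m³
  alloy steel: E = 208.9 GPa, ρ = 7810 kg/m³
  GFRP laminate: E = 23.50 GPa, ρ = 1950 kg/m³
  maraging steel: E = 182.8 GPa, ρ = 7965 kg/m³
  silicon nitride: E = 301.3 GPa, ρ = 3204 kg/m³
  tungsten: E = 404.0 GPa, ρ = 19220 kg/m³
  silicon nitride: M = 94.0 MN·m/kg
  soda-lime glass: M = 28.7 MN·m/kg
  alloy steel: M = 26.7 MN·m/kg
  maraging steel: M = 23.0 MN·m/kg
  tungsten: M = 21.0 MN·m/kg
  elm: M = 18.5 MN·m/kg
  GFRP laminate: M = 12.1 MN·m/kg
Highest index: silicon nitride.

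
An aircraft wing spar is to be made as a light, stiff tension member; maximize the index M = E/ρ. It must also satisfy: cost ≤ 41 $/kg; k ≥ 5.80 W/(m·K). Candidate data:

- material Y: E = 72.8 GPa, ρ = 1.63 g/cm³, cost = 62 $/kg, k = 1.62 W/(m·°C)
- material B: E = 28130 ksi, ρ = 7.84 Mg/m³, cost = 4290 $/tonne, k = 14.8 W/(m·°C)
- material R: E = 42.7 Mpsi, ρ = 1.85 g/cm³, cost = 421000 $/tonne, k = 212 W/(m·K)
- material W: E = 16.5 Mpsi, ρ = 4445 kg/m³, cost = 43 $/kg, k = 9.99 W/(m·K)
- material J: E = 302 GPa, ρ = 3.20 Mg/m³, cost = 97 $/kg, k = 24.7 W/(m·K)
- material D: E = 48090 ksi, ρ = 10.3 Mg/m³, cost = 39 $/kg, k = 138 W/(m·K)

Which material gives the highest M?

material D

Screen on constraints: cost ≤ 41 $/kg; k ≥ 5.80 W/(m·K). Survivors: material B, material D.
Putting every candidate on a common basis:
  material B: E = 193.9 GPa, ρ = 7840 kg/m³
  material D: E = 331.6 GPa, ρ = 10300 kg/m³
  material D: M = 32.2 MN·m/kg
  material B: M = 24.7 MN·m/kg
Material D ranks first.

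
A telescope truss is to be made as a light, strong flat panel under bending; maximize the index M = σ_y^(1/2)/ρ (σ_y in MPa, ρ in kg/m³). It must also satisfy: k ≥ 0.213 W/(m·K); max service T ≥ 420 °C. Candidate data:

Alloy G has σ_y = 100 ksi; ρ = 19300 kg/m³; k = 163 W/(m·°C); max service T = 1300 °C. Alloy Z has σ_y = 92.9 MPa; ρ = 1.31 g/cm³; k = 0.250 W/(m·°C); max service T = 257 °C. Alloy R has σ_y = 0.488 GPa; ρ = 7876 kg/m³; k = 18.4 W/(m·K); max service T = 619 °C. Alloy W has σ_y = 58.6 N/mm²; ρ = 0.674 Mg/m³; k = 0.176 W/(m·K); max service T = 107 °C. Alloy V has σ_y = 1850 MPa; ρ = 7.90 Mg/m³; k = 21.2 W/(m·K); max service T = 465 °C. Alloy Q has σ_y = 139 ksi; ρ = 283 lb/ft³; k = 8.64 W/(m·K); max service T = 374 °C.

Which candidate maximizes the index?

Screen on constraints: k ≥ 0.213 W/(m·K); max service T ≥ 420 °C. Survivors: alloy G, alloy R, alloy V.
Putting every candidate on a common basis:
  alloy G: σ_y = 689.5 MPa, ρ = 19300 kg/m³
  alloy R: σ_y = 488.0 MPa, ρ = 7876 kg/m³
  alloy V: σ_y = 1850 MPa, ρ = 7900 kg/m³
  alloy V: M = 5.44×10⁻³
  alloy R: M = 2.80×10⁻³
  alloy G: M = 1.36×10⁻³
The maximum is for alloy V.

alloy V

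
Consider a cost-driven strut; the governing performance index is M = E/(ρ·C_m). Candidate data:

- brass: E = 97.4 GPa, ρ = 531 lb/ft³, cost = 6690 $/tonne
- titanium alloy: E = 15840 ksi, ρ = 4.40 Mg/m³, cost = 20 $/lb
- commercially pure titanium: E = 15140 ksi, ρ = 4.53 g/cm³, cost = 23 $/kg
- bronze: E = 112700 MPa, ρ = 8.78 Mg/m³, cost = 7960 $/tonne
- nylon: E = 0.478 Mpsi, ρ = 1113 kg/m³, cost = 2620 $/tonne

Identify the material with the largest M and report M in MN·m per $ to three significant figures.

brass, M = 1.71 MN·m per $

In SI units:
  brass: E = 97.40 GPa, ρ = 8506 kg/m³, cost = 6.690 $/kg
  titanium alloy: E = 109.2 GPa, ρ = 4400 kg/m³, cost = 44.09 $/kg
  commercially pure titanium: E = 104.4 GPa, ρ = 4530 kg/m³, cost = 23.00 $/kg
  bronze: E = 112.7 GPa, ρ = 8780 kg/m³, cost = 7.960 $/kg
  nylon: E = 3.296 GPa, ρ = 1113 kg/m³, cost = 2.620 $/kg
  brass: M = 1.71 MN·m per $
  bronze: M = 1.61 MN·m per $
  nylon: M = 1.13 MN·m per $
  commercially pure titanium: M = 1.00 MN·m per $
  titanium alloy: M = 0.563 MN·m per $
Brass has the largest M.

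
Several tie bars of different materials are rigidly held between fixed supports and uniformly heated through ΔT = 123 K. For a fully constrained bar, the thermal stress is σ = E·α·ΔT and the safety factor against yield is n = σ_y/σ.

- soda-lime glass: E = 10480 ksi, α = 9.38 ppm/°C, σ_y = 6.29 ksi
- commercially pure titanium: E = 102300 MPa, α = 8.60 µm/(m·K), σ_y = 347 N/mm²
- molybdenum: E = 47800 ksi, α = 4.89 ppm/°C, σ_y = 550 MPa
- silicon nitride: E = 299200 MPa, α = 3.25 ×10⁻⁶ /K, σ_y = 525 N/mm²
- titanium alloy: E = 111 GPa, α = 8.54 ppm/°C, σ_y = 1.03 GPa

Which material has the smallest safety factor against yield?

soda-lime glass

In consistent units (E in GPa, α in ×10⁻⁶/K, σ_y in MPa):
  soda-lime glass: E = 72.26, α = 9.38, σ_y = 43.37 → σ = 83.4 MPa, n = 0.520
  commercially pure titanium: E = 102.3, α = 8.60, σ_y = 347.0 → σ = 108 MPa, n = 3.21
  molybdenum: E = 329.6, α = 4.89, σ_y = 550.0 → σ = 198 MPa, n = 2.77
  silicon nitride: E = 299.2, α = 3.25, σ_y = 525.0 → σ = 120 MPa, n = 4.39
  titanium alloy: E = 111.0, α = 8.54, σ_y = 1030 → σ = 117 MPa, n = 8.83
The minimum is soda-lime glass at n = 0.520.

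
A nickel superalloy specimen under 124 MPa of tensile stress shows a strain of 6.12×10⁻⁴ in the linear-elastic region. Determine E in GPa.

203 GPa

E = σ/ε = 124 MPa / 6.12×10⁻⁴ = 202600 MPa = 203 GPa.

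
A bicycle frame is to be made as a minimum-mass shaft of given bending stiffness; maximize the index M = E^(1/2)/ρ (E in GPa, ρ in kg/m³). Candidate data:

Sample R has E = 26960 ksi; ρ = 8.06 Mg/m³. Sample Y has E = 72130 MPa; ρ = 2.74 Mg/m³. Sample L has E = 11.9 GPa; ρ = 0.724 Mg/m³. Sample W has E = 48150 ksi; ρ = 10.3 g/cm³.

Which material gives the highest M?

After converting to SI:
  sample R: E = 185.9 GPa, ρ = 8060 kg/m³
  sample Y: E = 72.13 GPa, ρ = 2740 kg/m³
  sample L: E = 11.90 GPa, ρ = 724.0 kg/m³
  sample W: E = 332.0 GPa, ρ = 10300 kg/m³
  sample L: M = 4.76×10⁻³
  sample Y: M = 3.10×10⁻³
  sample W: M = 1.77×10⁻³
  sample R: M = 1.69×10⁻³
Sample L has the largest M.

sample L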